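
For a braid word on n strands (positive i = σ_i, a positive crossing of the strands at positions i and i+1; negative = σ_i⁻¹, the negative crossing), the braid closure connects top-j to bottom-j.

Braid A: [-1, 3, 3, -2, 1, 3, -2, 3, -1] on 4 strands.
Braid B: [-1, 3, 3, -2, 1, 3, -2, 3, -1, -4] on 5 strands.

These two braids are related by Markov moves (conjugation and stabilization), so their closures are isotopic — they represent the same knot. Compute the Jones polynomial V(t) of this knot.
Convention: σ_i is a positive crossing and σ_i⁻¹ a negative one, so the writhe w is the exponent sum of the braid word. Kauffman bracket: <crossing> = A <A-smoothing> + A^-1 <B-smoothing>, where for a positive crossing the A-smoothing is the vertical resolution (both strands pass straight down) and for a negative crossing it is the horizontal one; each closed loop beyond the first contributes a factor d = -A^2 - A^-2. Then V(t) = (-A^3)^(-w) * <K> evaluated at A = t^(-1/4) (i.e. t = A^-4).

t^5 - 2*t^4 + 3*t^3 - 3*t^2 + 3*t - 3 + 2*t^-1 - t^-2 + t^-3

Derivation:
Markov-equivalent braids have isotopic closures, hence identical knot invariants. Strip the Markov moves from each word to reach a common short braid β, then compute V(t) once on β.
Braid A: s1^-1 s3 s3 s2^-1 s1 s3 s2^-1 s3 s1^-1 on 4 strands has no conjugating prefix/suffix or stabilization to strip; take β = s1^-1 s3 s3 s2^-1 s1 s3 s2^-1 s3 s1^-1.
Braid B: s1^-1 s3 s3 s2^-1 s1 s3 s2^-1 s3 s1^-1 s4^-1 on 5 strands reduces by inverse Markov moves (closure unchanged at each step):
  Destabilize: the word has the form β·s4^-1 where s4^-1 occurs only as the final letter (β ∈ B_4); drop it and the last strand → 4 strands.
Reduced to β = s1^-1 s3 s3 s2^-1 s1 s3 s2^-1 s3 s1^-1 on 4 strands, 9 crossings.
Both give the same β = s1^-1 s3 s3 s2^-1 s1 s3 s2^-1 s3 s1^-1 on 4 strands, so one state sum suffices:
Braid: s1^-1 s3 s3 s2^-1 s1 s3 s2^-1 s3 s1^-1 on 4 strands, 9 crossings.
Writhe w = (#positive) - (#negative) = 5 - 4 = 1.
Computing the Kauffman bracket via state sum. There are 2^9 = 512 states.
Smooth each crossing (0=||, 1=⌣⌢); contribution A^(Σ sign_k(1-2s_k)) * d^(L-1).
Tabulate the states by total A-exponent and number of loops L (A-exp: L × count):
  A^9: L=4 ×1
  A^7: L=3 ×9
  A^5: L=2 ×29, L=4 ×7
  A^3: L=1 ×30, L=3 ×52, L=5 ×2
  A^1: L=2 ×83, L=4 ×43
  A^-1: L=1 ×11, L=3 ×93, L=5 ×22
  A^-3: L=2 ×19, L=4 ×58, L=6 ×7
  A^-5: L=3 ×15, L=5 ×20, L=7 ×1
  A^-7: L=4 ×6, L=6 ×3
  A^-9: L=5 ×1
Each group contributes A^e * Σ count * d^(L-1):
Powers of d = -A^2 - A^-2: d^2 = A^4 + 2 + A^-4; d^3 = -A^6 - 3*A^2 - 3*A^-2 - A^-6; d^4 = A^8 + 4*A^4 + 6 + 4*A^-4 + A^-8; d^5 = -A^10 - 5*A^6 - 10*A^2 - 10*A^-2 - 5*A^-6 - A^-10; d^6 = A^12 + 6*A^8 + 15*A^4 + 20 + 15*A^-4 + 6*A^-8 + A^-12.
  A^9 * (d^3) = -A^15 - 3*A^11 - 3*A^7 - A^3
  A^7 * (9*d^2) = 9*A^11 + 18*A^7 + 9*A^3
  A^5 * (29*d + 7*d^3) = -7*A^11 - 50*A^7 - 50*A^3 - 7*A^-1
  A^3 * (30 + 52*d^2 + 2*d^4) = 2*A^11 + 60*A^7 + 146*A^3 + 60*A^-1 + 2*A^-5
  A^1 * (83*d + 43*d^3) = -43*A^7 - 212*A^3 - 212*A^-1 - 43*A^-5
  A^-1 * (11 + 93*d^2 + 22*d^4) = 22*A^7 + 181*A^3 + 329*A^-1 + 181*A^-5 + 22*A^-9
  A^-3 * (19*d + 58*d^3 + 7*d^5) = -7*A^7 - 93*A^3 - 263*A^-1 - 263*A^-5 - 93*A^-9 - 7*A^-13
  A^-5 * (15*d^2 + 20*d^4 + d^6) = A^7 + 26*A^3 + 110*A^-1 + 170*A^-5 + 110*A^-9 + 26*A^-13 + A^-17
  A^-7 * (6*d^3 + 3*d^5) = -3*A^3 - 21*A^-1 - 48*A^-5 - 48*A^-9 - 21*A^-13 - 3*A^-17
  A^-9 * (d^4) = A^-1 + 4*A^-5 + 6*A^-9 + 4*A^-13 + A^-17
Summing the groups: <K> = -A^15 + A^11 - 2*A^7 + 3*A^3 - 3*A^-1 + 3*A^-5 - 3*A^-9 + 2*A^-13 - A^-17
Normalise by the writhe: (-A^3)^(-w) = (-A^3)^(-1) = -A^-3, so f(A) = -A^-3 * <K> = A^12 - A^8 + 2*A^4 - 3 + 3*A^-4 - 3*A^-8 + 3*A^-12 - 2*A^-16 + A^-20.
Substitute A = t^(-1/4), i.e. A^e → t^(-e/4): V(t) = t^5 - 2*t^4 + 3*t^3 - 3*t^2 + 3*t - 3 + 2*t^-1 - t^-2 + t^-3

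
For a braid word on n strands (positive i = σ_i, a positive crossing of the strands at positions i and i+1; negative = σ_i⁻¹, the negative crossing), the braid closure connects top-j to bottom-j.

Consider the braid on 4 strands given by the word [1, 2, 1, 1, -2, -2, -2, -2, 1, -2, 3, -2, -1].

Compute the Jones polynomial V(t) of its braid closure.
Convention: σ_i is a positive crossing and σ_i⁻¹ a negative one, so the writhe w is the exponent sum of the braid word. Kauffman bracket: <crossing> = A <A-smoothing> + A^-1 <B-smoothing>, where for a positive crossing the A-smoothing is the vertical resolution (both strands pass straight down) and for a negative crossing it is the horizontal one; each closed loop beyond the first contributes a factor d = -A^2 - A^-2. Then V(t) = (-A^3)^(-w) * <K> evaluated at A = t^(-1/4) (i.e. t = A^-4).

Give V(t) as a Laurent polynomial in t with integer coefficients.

The presented braid s1 s2 s1 s1 s2^-1 s2^-1 s2^-1 s2^-1 s1 s2^-1 s3 s2^-1 s1^-1 on 4 strands reduces by inverse Markov moves (closure unchanged at each step):
  Deconjugate: the word is γ·β·γ⁻¹ with γ = s1 s2 (prefix) and γ⁻¹ = s2^-1 s1^-1 (suffix); strip both.
  Destabilize: the word has the form β·s3 where s3 occurs only as the final letter (β ∈ B_3); drop it and the last strand → 3 strands.
Reduced to β = s1 s1 s2^-1 s2^-1 s2^-1 s2^-1 s1 s2^-1 on 3 strands, 8 crossings.
Compute on β:
Braid: s1 s1 s2^-1 s2^-1 s2^-1 s2^-1 s1 s2^-1 on 3 strands, 8 crossings.
Writhe w = (#positive) - (#negative) = 3 - 5 = -2.
State-sum expansion of <K>. There are 2^8 = 256 states.
Each crossing splits two ways (0=vertical, 1=horizontal). The state's weight is A^(#A-smoothings - #B-smoothings) * d^(loops - 1).
Tabulate the states by total A-exponent and number of loops L (A-exp: L × count):
  A^8: L=6 ×1
  A^6: L=5 ×8
  A^4: L=4 ×27, L=6 ×1
  A^2: L=3 ×48, L=5 ×8
  A^0: L=2 ×47, L=4 ×22, L=6 ×1
  A^-2: L=1 ×23, L=3 ×29, L=5 ×4
  A^-4: L=2 ×22, L=4 ×6
  A^-6: L=3 ×8
  A^-8: L=4 ×1
Each group contributes A^e * Σ count * d^(L-1):
Powers of d = -A^2 - A^-2: d^2 = A^4 + 2 + A^-4; d^3 = -A^6 - 3*A^2 - 3*A^-2 - A^-6; d^4 = A^8 + 4*A^4 + 6 + 4*A^-4 + A^-8; d^5 = -A^10 - 5*A^6 - 10*A^2 - 10*A^-2 - 5*A^-6 - A^-10.
  A^8 * (d^5) = -A^18 - 5*A^14 - 10*A^10 - 10*A^6 - 5*A^2 - A^-2
  A^6 * (8*d^4) = 8*A^14 + 32*A^10 + 48*A^6 + 32*A^2 + 8*A^-2
  A^4 * (27*d^3 + d^5) = -A^14 - 32*A^10 - 91*A^6 - 91*A^2 - 32*A^-2 - A^-6
  A^2 * (48*d^2 + 8*d^4) = 8*A^10 + 80*A^6 + 144*A^2 + 80*A^-2 + 8*A^-6
  A^0 * (47*d + 22*d^3 + d^5) = -A^10 - 27*A^6 - 123*A^2 - 123*A^-2 - 27*A^-6 - A^-10
  A^-2 * (23 + 29*d^2 + 4*d^4) = 4*A^6 + 45*A^2 + 105*A^-2 + 45*A^-6 + 4*A^-10
  A^-4 * (22*d + 6*d^3) = -6*A^2 - 40*A^-2 - 40*A^-6 - 6*A^-10
  A^-6 * (8*d^2) = 8*A^-2 + 16*A^-6 + 8*A^-10
  A^-8 * (d^3) = -A^-2 - 3*A^-6 - 3*A^-10 - A^-14
Summing the groups: <K> = -A^18 + 2*A^14 - 3*A^10 + 4*A^6 - 4*A^2 + 4*A^-2 - 2*A^-6 + 2*A^-10 - A^-14
Normalise by the writhe: (-A^3)^(-w) = (-A^3)^(2) = A^6, so f(A) = A^6 * <K> = -A^24 + 2*A^20 - 3*A^16 + 4*A^12 - 4*A^8 + 4*A^4 - 2 + 2*A^-4 - A^-8.
Substitute A = t^(-1/4), i.e. A^e → t^(-e/4): V(t) = -t^2 + 2*t - 2 + 4*t^-1 - 4*t^-2 + 4*t^-3 - 3*t^-4 + 2*t^-5 - t^-6

Answer: -t^2 + 2*t - 2 + 4*t^-1 - 4*t^-2 + 4*t^-3 - 3*t^-4 + 2*t^-5 - t^-6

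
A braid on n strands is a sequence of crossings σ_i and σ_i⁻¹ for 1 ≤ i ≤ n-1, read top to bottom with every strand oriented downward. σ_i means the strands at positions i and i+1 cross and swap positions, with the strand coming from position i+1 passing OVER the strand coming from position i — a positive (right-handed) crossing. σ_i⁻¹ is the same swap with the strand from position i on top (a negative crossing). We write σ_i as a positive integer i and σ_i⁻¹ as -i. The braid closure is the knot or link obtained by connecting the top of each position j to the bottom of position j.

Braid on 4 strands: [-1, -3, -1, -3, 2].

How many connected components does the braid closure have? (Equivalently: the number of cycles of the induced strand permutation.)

Track the strand permutation on 4 strands, starting from identity.
  step 1: s1^-1 swaps positions 1,2 -> [2 1 3 4]
  step 2: s3^-1 swaps positions 3,4 -> [2 1 4 3]
  step 3: s1^-1 swaps positions 1,2 -> [1 2 4 3]
  step 4: s3^-1 swaps positions 3,4 -> [1 2 3 4]
  step 5: s2 swaps positions 2,3 -> [1 3 2 4]
Final permutation (position -> original strand): [1 3 2 4]
Closure components = cycle count of this permutation = 3.

Answer: 3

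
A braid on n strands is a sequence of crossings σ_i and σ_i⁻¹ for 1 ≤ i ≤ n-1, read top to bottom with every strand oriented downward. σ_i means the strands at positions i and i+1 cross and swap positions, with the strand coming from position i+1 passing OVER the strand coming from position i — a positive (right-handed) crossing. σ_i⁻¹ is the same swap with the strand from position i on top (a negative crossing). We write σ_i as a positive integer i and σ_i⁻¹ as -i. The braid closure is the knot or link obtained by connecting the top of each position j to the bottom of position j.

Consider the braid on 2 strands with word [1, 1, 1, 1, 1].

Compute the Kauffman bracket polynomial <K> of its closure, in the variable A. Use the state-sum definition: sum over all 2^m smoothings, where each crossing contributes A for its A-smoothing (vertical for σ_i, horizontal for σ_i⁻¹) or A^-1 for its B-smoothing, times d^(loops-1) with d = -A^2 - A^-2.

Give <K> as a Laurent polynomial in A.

Braid: s1 s1 s1 s1 s1 on 2 strands, 5 crossings.
Writhe w = (#positive) - (#negative) = 5 - 0 = 5.
State-sum expansion of <K>. There are 2^5 = 32 states.
Each crossing splits two ways (0=vertical, 1=horizontal). The state's weight is A^(#A-smoothings - #B-smoothings) * d^(loops - 1).
  state 00000: A-exp=+5, loops=2, term = A^5 * d^1
  state 00001: A-exp=+3, loops=1, term = A^3 * d^0
  state 00010: A-exp=+3, loops=1, term = A^3 * d^0
  state 00011: A-exp=+1, loops=2, term = A^1 * d^1
  state 00100: A-exp=+3, loops=1, term = A^3 * d^0
  state 00101: A-exp=+1, loops=2, term = A^1 * d^1
  state 00110: A-exp=+1, loops=2, term = A^1 * d^1
  state 00111: A-exp=-1, loops=3, term = A^-1 * d^2
  state 01000: A-exp=+3, loops=1, term = A^3 * d^0
  state 01001: A-exp=+1, loops=2, term = A^1 * d^1
  state 01010: A-exp=+1, loops=2, term = A^1 * d^1
  state 01011: A-exp=-1, loops=3, term = A^-1 * d^2
  state 01100: A-exp=+1, loops=2, term = A^1 * d^1
  state 01101: A-exp=-1, loops=3, term = A^-1 * d^2
  state 01110: A-exp=-1, loops=3, term = A^-1 * d^2
  state 01111: A-exp=-3, loops=4, term = A^-3 * d^3
  state 10000: A-exp=+3, loops=1, term = A^3 * d^0
  state 10001: A-exp=+1, loops=2, term = A^1 * d^1
  state 10010: A-exp=+1, loops=2, term = A^1 * d^1
  state 10011: A-exp=-1, loops=3, term = A^-1 * d^2
  state 10100: A-exp=+1, loops=2, term = A^1 * d^1
  state 10101: A-exp=-1, loops=3, term = A^-1 * d^2
  state 10110: A-exp=-1, loops=3, term = A^-1 * d^2
  state 10111: A-exp=-3, loops=4, term = A^-3 * d^3
  state 11000: A-exp=+1, loops=2, term = A^1 * d^1
  state 11001: A-exp=-1, loops=3, term = A^-1 * d^2
  state 11010: A-exp=-1, loops=3, term = A^-1 * d^2
  state 11011: A-exp=-3, loops=4, term = A^-3 * d^3
  state 11100: A-exp=-1, loops=3, term = A^-1 * d^2
  state 11101: A-exp=-3, loops=4, term = A^-3 * d^3
  state 11110: A-exp=-3, loops=4, term = A^-3 * d^3
  state 11111: A-exp=-5, loops=5, term = A^-5 * d^4
Collect the terms by A-exponent (count of states per loop number):
Powers of d = -A^2 - A^-2: d^2 = A^4 + 2 + A^-4; d^3 = -A^6 - 3*A^2 - 3*A^-2 - A^-6; d^4 = A^8 + 4*A^4 + 6 + 4*A^-4 + A^-8.
  A^5 * (d) = -A^7 - A^3
  A^3 * (5) = 5*A^3
  A^1 * (10*d) = -10*A^3 - 10*A^-1
  A^-1 * (10*d^2) = 10*A^3 + 20*A^-1 + 10*A^-5
  A^-3 * (5*d^3) = -5*A^3 - 15*A^-1 - 15*A^-5 - 5*A^-9
  A^-5 * (d^4) = A^3 + 4*A^-1 + 6*A^-5 + 4*A^-9 + A^-13
Summing the groups: <K> = -A^7 - A^-1 + A^-5 - A^-9 + A^-13

Answer: -A^7 - A^-1 + A^-5 - A^-9 + A^-13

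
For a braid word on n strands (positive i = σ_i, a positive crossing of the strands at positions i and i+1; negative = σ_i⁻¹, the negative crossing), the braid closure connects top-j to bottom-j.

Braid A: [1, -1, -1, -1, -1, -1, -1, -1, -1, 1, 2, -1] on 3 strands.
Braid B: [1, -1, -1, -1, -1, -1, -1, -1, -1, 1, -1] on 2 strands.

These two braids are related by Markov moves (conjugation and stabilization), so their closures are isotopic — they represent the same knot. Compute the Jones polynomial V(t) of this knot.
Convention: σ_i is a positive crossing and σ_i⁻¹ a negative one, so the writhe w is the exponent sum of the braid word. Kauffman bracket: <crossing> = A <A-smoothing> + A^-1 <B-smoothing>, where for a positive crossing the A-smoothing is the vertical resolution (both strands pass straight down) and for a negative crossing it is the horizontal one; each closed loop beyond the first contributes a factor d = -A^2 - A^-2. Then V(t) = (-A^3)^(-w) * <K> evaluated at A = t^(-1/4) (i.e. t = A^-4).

t^-3 + t^-5 - t^-6 + t^-7 - t^-8 + t^-9 - t^-10

Derivation:
Markov-equivalent braids have isotopic closures, hence identical knot invariants. Strip the Markov moves from each word to reach a common short braid β, then compute V(t) once on β.
Braid A: s1 s1^-1 s1^-1 s1^-1 s1^-1 s1^-1 s1^-1 s1^-1 s1^-1 s1 s2 s1^-1 on 3 strands reduces by inverse Markov moves (closure unchanged at each step):
  Deconjugate: the word is γ·β·γ⁻¹ with γ = s1 (prefix) and γ⁻¹ = s1^-1 (suffix); strip both.
  Destabilize: the word has the form β·s2 where s2 occurs only as the final letter (β ∈ B_2); drop it and the last strand → 2 strands.
  Deconjugate: the word is γ·β·γ⁻¹ with γ = s1^-1 (prefix) and γ⁻¹ = s1 (suffix); strip both.
Reduced to β = s1^-1 s1^-1 s1^-1 s1^-1 s1^-1 s1^-1 s1^-1 on 2 strands, 7 crossings.
Braid B: s1 s1^-1 s1^-1 s1^-1 s1^-1 s1^-1 s1^-1 s1^-1 s1^-1 s1 s1^-1 on 2 strands reduces by inverse Markov moves (closure unchanged at each step):
  Deconjugate: the word is γ·β·γ⁻¹ with γ = s1 s1^-1 (prefix) and γ⁻¹ = s1 s1^-1 (suffix); strip both.
Reduced to β = s1^-1 s1^-1 s1^-1 s1^-1 s1^-1 s1^-1 s1^-1 on 2 strands, 7 crossings.
Both give the same β = s1^-1 s1^-1 s1^-1 s1^-1 s1^-1 s1^-1 s1^-1 on 2 strands, so one state sum suffices:
Braid: s1^-1 s1^-1 s1^-1 s1^-1 s1^-1 s1^-1 s1^-1 on 2 strands, 7 crossings.
Writhe w = (#positive) - (#negative) = 0 - 7 = -7.
State-sum expansion of <K>. There are 2^7 = 128 states.
Each crossing splits two ways (0=vertical, 1=horizontal). The state's weight is A^(#A-smoothings - #B-smoothings) * d^(loops - 1).
Tabulate the states by total A-exponent and number of loops L (A-exp: L × count):
  A^7: L=7 ×1
  A^5: L=6 ×7
  A^3: L=5 ×21
  A^1: L=4 ×35
  A^-1: L=3 ×35
  A^-3: L=2 ×21
  A^-5: L=1 ×7
  A^-7: L=2 ×1
Each group contributes A^e * Σ count * d^(L-1):
Powers of d = -A^2 - A^-2: d^2 = A^4 + 2 + A^-4; d^3 = -A^6 - 3*A^2 - 3*A^-2 - A^-6; d^4 = A^8 + 4*A^4 + 6 + 4*A^-4 + A^-8; d^5 = -A^10 - 5*A^6 - 10*A^2 - 10*A^-2 - 5*A^-6 - A^-10; d^6 = A^12 + 6*A^8 + 15*A^4 + 20 + 15*A^-4 + 6*A^-8 + A^-12.
  A^7 * (d^6) = A^19 + 6*A^15 + 15*A^11 + 20*A^7 + 15*A^3 + 6*A^-1 + A^-5
  A^5 * (7*d^5) = -7*A^15 - 35*A^11 - 70*A^7 - 70*A^3 - 35*A^-1 - 7*A^-5
  A^3 * (21*d^4) = 21*A^11 + 84*A^7 + 126*A^3 + 84*A^-1 + 21*A^-5
  A^1 * (35*d^3) = -35*A^7 - 105*A^3 - 105*A^-1 - 35*A^-5
  A^-1 * (35*d^2) = 35*A^3 + 70*A^-1 + 35*A^-5
  A^-3 * (21*d) = -21*A^-1 - 21*A^-5
  A^-5 * (7) = 7*A^-5
  A^-7 * (d) = -A^-5 - A^-9
Summing the groups: <K> = A^19 - A^15 + A^11 - A^7 + A^3 - A^-1 - A^-9
Normalise by the writhe: (-A^3)^(-w) = (-A^3)^(7) = -A^21, so f(A) = -A^21 * <K> = -A^40 + A^36 - A^32 + A^28 - A^24 + A^20 + A^12.
Substitute A = t^(-1/4), i.e. A^e → t^(-e/4): V(t) = t^-3 + t^-5 - t^-6 + t^-7 - t^-8 + t^-9 - t^-10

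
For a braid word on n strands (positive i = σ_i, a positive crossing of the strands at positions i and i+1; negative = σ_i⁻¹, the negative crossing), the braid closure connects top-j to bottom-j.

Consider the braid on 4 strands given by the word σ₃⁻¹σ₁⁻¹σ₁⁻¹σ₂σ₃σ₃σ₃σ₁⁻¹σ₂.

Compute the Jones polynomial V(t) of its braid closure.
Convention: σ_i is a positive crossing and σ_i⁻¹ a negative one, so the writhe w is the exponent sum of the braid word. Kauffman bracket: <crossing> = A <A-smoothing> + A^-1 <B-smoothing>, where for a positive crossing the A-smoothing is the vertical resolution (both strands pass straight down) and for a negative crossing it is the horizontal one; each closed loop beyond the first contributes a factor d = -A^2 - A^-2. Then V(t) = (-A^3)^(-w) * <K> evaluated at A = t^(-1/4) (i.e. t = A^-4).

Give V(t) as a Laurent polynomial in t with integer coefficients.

-t^5 + 2*t^4 - 3*t^3 + 4*t^2 - 4*t + 5 - 3*t^-1 + 2*t^-2 - t^-3

Derivation:
Braid: s3^-1 s1^-1 s1^-1 s2 s3 s3 s3 s1^-1 s2 on 4 strands, 9 crossings.
Writhe w = (#positive) - (#negative) = 5 - 4 = 1.
Enumerate smoothing states for the bracket polynomial. There are 2^9 = 512 states.
Smooth each crossing (0=||, 1=⌣⌢); contribution A^(Σ sign_k(1-2s_k)) * d^(L-1).
Tabulate the states by total A-exponent and number of loops L (A-exp: L × count):
  A^9: L=4 ×1
  A^7: L=3 ×5, L=5 ×4
  A^5: L=2 ×10, L=4 ×23, L=6 ×3
  A^3: L=1 ×8, L=3 ×57, L=5 ×18, L=7 ×1
  A^1: L=2 ×70, L=4 ×50, L=6 ×6
  A^-1: L=1 ×33, L=3 ×75, L=5 ×18
  A^-3: L=2 ×51, L=4 ×32, L=6 ×1
  A^-5: L=3 ×32, L=5 ×4
  A^-7: L=4 ×9
  A^-9: L=5 ×1
Each group contributes A^e * Σ count * d^(L-1):
Powers of d = -A^2 - A^-2: d^2 = A^4 + 2 + A^-4; d^3 = -A^6 - 3*A^2 - 3*A^-2 - A^-6; d^4 = A^8 + 4*A^4 + 6 + 4*A^-4 + A^-8; d^5 = -A^10 - 5*A^6 - 10*A^2 - 10*A^-2 - 5*A^-6 - A^-10; d^6 = A^12 + 6*A^8 + 15*A^4 + 20 + 15*A^-4 + 6*A^-8 + A^-12.
  A^9 * (d^3) = -A^15 - 3*A^11 - 3*A^7 - A^3
  A^7 * (5*d^2 + 4*d^4) = 4*A^15 + 21*A^11 + 34*A^7 + 21*A^3 + 4*A^-1
  A^5 * (10*d + 23*d^3 + 3*d^5) = -3*A^15 - 38*A^11 - 109*A^7 - 109*A^3 - 38*A^-1 - 3*A^-5
  A^3 * (8 + 57*d^2 + 18*d^4 + d^6) = A^15 + 24*A^11 + 144*A^7 + 250*A^3 + 144*A^-1 + 24*A^-5 + A^-9
  A^1 * (70*d + 50*d^3 + 6*d^5) = -6*A^11 - 80*A^7 - 280*A^3 - 280*A^-1 - 80*A^-5 - 6*A^-9
  A^-1 * (33 + 75*d^2 + 18*d^4) = 18*A^7 + 147*A^3 + 291*A^-1 + 147*A^-5 + 18*A^-9
  A^-3 * (51*d + 32*d^3 + d^5) = -A^7 - 37*A^3 - 157*A^-1 - 157*A^-5 - 37*A^-9 - A^-13
  A^-5 * (32*d^2 + 4*d^4) = 4*A^3 + 48*A^-1 + 88*A^-5 + 48*A^-9 + 4*A^-13
  A^-7 * (9*d^3) = -9*A^-1 - 27*A^-5 - 27*A^-9 - 9*A^-13
  A^-9 * (d^4) = A^-1 + 4*A^-5 + 6*A^-9 + 4*A^-13 + A^-17
Summing the groups: <K> = A^15 - 2*A^11 + 3*A^7 - 5*A^3 + 4*A^-1 - 4*A^-5 + 3*A^-9 - 2*A^-13 + A^-17
Normalise by the writhe: (-A^3)^(-w) = (-A^3)^(-1) = -A^-3, so f(A) = -A^-3 * <K> = -A^12 + 2*A^8 - 3*A^4 + 5 - 4*A^-4 + 4*A^-8 - 3*A^-12 + 2*A^-16 - A^-20.
Substitute A = t^(-1/4), i.e. A^e → t^(-e/4): V(t) = -t^5 + 2*t^4 - 3*t^3 + 4*t^2 - 4*t + 5 - 3*t^-1 + 2*t^-2 - t^-3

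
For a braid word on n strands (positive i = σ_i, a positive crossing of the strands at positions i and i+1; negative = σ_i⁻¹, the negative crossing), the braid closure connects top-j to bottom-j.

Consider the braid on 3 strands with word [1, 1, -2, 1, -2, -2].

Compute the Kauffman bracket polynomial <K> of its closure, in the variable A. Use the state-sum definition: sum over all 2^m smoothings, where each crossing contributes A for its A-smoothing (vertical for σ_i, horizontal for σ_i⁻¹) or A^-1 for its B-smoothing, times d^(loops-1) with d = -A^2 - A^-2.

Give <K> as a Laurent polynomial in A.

-A^12 + 2*A^8 - 2*A^4 + 3 - 2*A^-4 + 2*A^-8 - A^-12

Derivation:
Braid: s1 s1 s2^-1 s1 s2^-1 s2^-1 on 3 strands, 6 crossings.
Writhe w = (#positive) - (#negative) = 3 - 3 = 0.
Enumerate smoothing states for the bracket polynomial. There are 2^6 = 64 states.
For each crossing: s=0 is the vertical smoothing, s=1 horizontal. Crossing k contributes A^(sign_k * (1 - 2*s_k)); loop factor d = -A^2 - A^-2.
Tabulate the states by total A-exponent and number of loops L (A-exp: L × count):
  A^6: L=4 ×1
  A^4: L=3 ×6
  A^2: L=2 ×14, L=4 ×1
  A^0: L=1 ×13, L=3 ×7
  A^-2: L=2 ×14, L=4 ×1
  A^-4: L=3 ×6
  A^-6: L=4 ×1
Each group contributes A^e * Σ count * d^(L-1):
Powers of d = -A^2 - A^-2: d^2 = A^4 + 2 + A^-4; d^3 = -A^6 - 3*A^2 - 3*A^-2 - A^-6.
  A^6 * (d^3) = -A^12 - 3*A^8 - 3*A^4 - 1
  A^4 * (6*d^2) = 6*A^8 + 12*A^4 + 6
  A^2 * (14*d + d^3) = -A^8 - 17*A^4 - 17 - A^-4
  A^0 * (13 + 7*d^2) = 7*A^4 + 27 + 7*A^-4
  A^-2 * (14*d + d^3) = -A^4 - 17 - 17*A^-4 - A^-8
  A^-4 * (6*d^2) = 6 + 12*A^-4 + 6*A^-8
  A^-6 * (d^3) = -1 - 3*A^-4 - 3*A^-8 - A^-12
Summing the groups: <K> = -A^12 + 2*A^8 - 2*A^4 + 3 - 2*A^-4 + 2*A^-8 - A^-12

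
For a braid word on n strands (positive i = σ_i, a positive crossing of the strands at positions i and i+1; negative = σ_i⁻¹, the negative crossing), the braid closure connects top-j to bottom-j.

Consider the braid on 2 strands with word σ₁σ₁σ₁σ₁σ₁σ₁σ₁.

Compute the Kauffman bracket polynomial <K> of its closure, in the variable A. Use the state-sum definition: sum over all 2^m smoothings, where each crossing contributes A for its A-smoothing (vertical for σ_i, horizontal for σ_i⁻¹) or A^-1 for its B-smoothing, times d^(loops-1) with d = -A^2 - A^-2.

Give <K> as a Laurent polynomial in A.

-A^9 - A + A^-3 - A^-7 + A^-11 - A^-15 + A^-19

Derivation:
Braid: s1 s1 s1 s1 s1 s1 s1 on 2 strands, 7 crossings.
Writhe w = (#positive) - (#negative) = 7 - 0 = 7.
Enumerate smoothing states for the bracket polynomial. There are 2^7 = 128 states.
Each crossing splits two ways (0=vertical, 1=horizontal). The state's weight is A^(#A-smoothings - #B-smoothings) * d^(loops - 1).
Tabulate the states by total A-exponent and number of loops L (A-exp: L × count):
  A^7: L=2 ×1
  A^5: L=1 ×7
  A^3: L=2 ×21
  A^1: L=3 ×35
  A^-1: L=4 ×35
  A^-3: L=5 ×21
  A^-5: L=6 ×7
  A^-7: L=7 ×1
Each group contributes A^e * Σ count * d^(L-1):
Powers of d = -A^2 - A^-2: d^2 = A^4 + 2 + A^-4; d^3 = -A^6 - 3*A^2 - 3*A^-2 - A^-6; d^4 = A^8 + 4*A^4 + 6 + 4*A^-4 + A^-8; d^5 = -A^10 - 5*A^6 - 10*A^2 - 10*A^-2 - 5*A^-6 - A^-10; d^6 = A^12 + 6*A^8 + 15*A^4 + 20 + 15*A^-4 + 6*A^-8 + A^-12.
  A^7 * (d) = -A^9 - A^5
  A^5 * (7) = 7*A^5
  A^3 * (21*d) = -21*A^5 - 21*A
  A^1 * (35*d^2) = 35*A^5 + 70*A + 35*A^-3
  A^-1 * (35*d^3) = -35*A^5 - 105*A - 105*A^-3 - 35*A^-7
  A^-3 * (21*d^4) = 21*A^5 + 84*A + 126*A^-3 + 84*A^-7 + 21*A^-11
  A^-5 * (7*d^5) = -7*A^5 - 35*A - 70*A^-3 - 70*A^-7 - 35*A^-11 - 7*A^-15
  A^-7 * (d^6) = A^5 + 6*A + 15*A^-3 + 20*A^-7 + 15*A^-11 + 6*A^-15 + A^-19
Summing the groups: <K> = -A^9 - A + A^-3 - A^-7 + A^-11 - A^-15 + A^-19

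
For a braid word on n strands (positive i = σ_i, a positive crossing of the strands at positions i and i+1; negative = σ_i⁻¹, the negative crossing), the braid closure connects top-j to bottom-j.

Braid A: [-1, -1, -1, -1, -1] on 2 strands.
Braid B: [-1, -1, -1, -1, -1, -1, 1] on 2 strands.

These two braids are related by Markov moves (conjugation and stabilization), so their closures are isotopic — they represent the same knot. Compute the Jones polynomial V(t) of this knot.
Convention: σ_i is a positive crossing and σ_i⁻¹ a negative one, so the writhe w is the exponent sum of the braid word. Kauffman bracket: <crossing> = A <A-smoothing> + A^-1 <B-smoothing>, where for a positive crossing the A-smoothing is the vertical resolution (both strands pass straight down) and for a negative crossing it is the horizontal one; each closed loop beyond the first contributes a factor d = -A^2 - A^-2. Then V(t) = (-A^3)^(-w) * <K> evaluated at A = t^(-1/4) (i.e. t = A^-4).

t^-2 + t^-4 - t^-5 + t^-6 - t^-7

Derivation:
Markov-equivalent braids have isotopic closures, hence identical knot invariants. Strip the Markov moves from each word to reach a common short braid β, then compute V(t) once on β.
Braid A: s1^-1 s1^-1 s1^-1 s1^-1 s1^-1 on 2 strands has no conjugating prefix/suffix or stabilization to strip; take β = s1^-1 s1^-1 s1^-1 s1^-1 s1^-1.
Braid B: s1^-1 s1^-1 s1^-1 s1^-1 s1^-1 s1^-1 s1 on 2 strands reduces by inverse Markov moves (closure unchanged at each step):
  Deconjugate: the word is γ·β·γ⁻¹ with γ = s1^-1 (prefix) and γ⁻¹ = s1 (suffix); strip both.
Reduced to β = s1^-1 s1^-1 s1^-1 s1^-1 s1^-1 on 2 strands, 5 crossings.
Both give the same β = s1^-1 s1^-1 s1^-1 s1^-1 s1^-1 on 2 strands, so one state sum suffices:
Braid: s1^-1 s1^-1 s1^-1 s1^-1 s1^-1 on 2 strands, 5 crossings.
Writhe w = (#positive) - (#negative) = 0 - 5 = -5.
Enumerate smoothing states for the bracket polynomial. There are 2^5 = 32 states.
For each crossing: s=0 is the vertical smoothing, s=1 horizontal. Crossing k contributes A^(sign_k * (1 - 2*s_k)); loop factor d = -A^2 - A^-2.
  state 00000: A-exp=-5, loops=2, term = A^-5 * d^1
  state 00001: A-exp=-3, loops=1, term = A^-3 * d^0
  state 00010: A-exp=-3, loops=1, term = A^-3 * d^0
  state 00011: A-exp=-1, loops=2, term = A^-1 * d^1
  state 00100: A-exp=-3, loops=1, term = A^-3 * d^0
  state 00101: A-exp=-1, loops=2, term = A^-1 * d^1
  state 00110: A-exp=-1, loops=2, term = A^-1 * d^1
  state 00111: A-exp=+1, loops=3, term = A^1 * d^2
  state 01000: A-exp=-3, loops=1, term = A^-3 * d^0
  state 01001: A-exp=-1, loops=2, term = A^-1 * d^1
  state 01010: A-exp=-1, loops=2, term = A^-1 * d^1
  state 01011: A-exp=+1, loops=3, term = A^1 * d^2
  state 01100: A-exp=-1, loops=2, term = A^-1 * d^1
  state 01101: A-exp=+1, loops=3, term = A^1 * d^2
  state 01110: A-exp=+1, loops=3, term = A^1 * d^2
  state 01111: A-exp=+3, loops=4, term = A^3 * d^3
  state 10000: A-exp=-3, loops=1, term = A^-3 * d^0
  state 10001: A-exp=-1, loops=2, term = A^-1 * d^1
  state 10010: A-exp=-1, loops=2, term = A^-1 * d^1
  state 10011: A-exp=+1, loops=3, term = A^1 * d^2
  state 10100: A-exp=-1, loops=2, term = A^-1 * d^1
  state 10101: A-exp=+1, loops=3, term = A^1 * d^2
  state 10110: A-exp=+1, loops=3, term = A^1 * d^2
  state 10111: A-exp=+3, loops=4, term = A^3 * d^3
  state 11000: A-exp=-1, loops=2, term = A^-1 * d^1
  state 11001: A-exp=+1, loops=3, term = A^1 * d^2
  state 11010: A-exp=+1, loops=3, term = A^1 * d^2
  state 11011: A-exp=+3, loops=4, term = A^3 * d^3
  state 11100: A-exp=+1, loops=3, term = A^1 * d^2
  state 11101: A-exp=+3, loops=4, term = A^3 * d^3
  state 11110: A-exp=+3, loops=4, term = A^3 * d^3
  state 11111: A-exp=+5, loops=5, term = A^5 * d^4
Collect the terms by A-exponent (count of states per loop number):
Powers of d = -A^2 - A^-2: d^2 = A^4 + 2 + A^-4; d^3 = -A^6 - 3*A^2 - 3*A^-2 - A^-6; d^4 = A^8 + 4*A^4 + 6 + 4*A^-4 + A^-8.
  A^5 * (d^4) = A^13 + 4*A^9 + 6*A^5 + 4*A + A^-3
  A^3 * (5*d^3) = -5*A^9 - 15*A^5 - 15*A - 5*A^-3
  A^1 * (10*d^2) = 10*A^5 + 20*A + 10*A^-3
  A^-1 * (10*d) = -10*A - 10*A^-3
  A^-3 * (5) = 5*A^-3
  A^-5 * (d) = -A^-3 - A^-7
Summing the groups: <K> = A^13 - A^9 + A^5 - A - A^-7
Normalise by the writhe: (-A^3)^(-w) = (-A^3)^(5) = -A^15, so f(A) = -A^15 * <K> = -A^28 + A^24 - A^20 + A^16 + A^8.
Substitute A = t^(-1/4), i.e. A^e → t^(-e/4): V(t) = t^-2 + t^-4 - t^-5 + t^-6 - t^-7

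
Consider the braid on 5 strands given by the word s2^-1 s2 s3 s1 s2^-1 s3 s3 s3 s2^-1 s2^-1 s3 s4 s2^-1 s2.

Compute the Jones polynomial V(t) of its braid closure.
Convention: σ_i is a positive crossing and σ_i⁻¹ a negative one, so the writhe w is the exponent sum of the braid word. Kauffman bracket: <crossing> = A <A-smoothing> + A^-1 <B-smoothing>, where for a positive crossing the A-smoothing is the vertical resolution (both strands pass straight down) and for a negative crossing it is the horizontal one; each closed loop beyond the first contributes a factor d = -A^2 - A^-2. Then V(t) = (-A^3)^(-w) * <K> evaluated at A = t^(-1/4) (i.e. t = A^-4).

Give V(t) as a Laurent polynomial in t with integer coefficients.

The presented braid s2^-1 s2 s3 s1 s2^-1 s3 s3 s3 s2^-1 s2^-1 s3 s4 s2^-1 s2 on 5 strands reduces by inverse Markov moves (closure unchanged at each step):
  Deconjugate: the word is γ·β·γ⁻¹ with γ = s2^-1 (prefix) and γ⁻¹ = s2 (suffix); strip both.
  Deconjugate: the word is γ·β·γ⁻¹ with γ = s2 (prefix) and γ⁻¹ = s2^-1 (suffix); strip both.
  Destabilize: the word has the form β·s4 where s4 occurs only as the final letter (β ∈ B_4); drop it and the last strand → 4 strands.
Reduced to β = s3 s1 s2^-1 s3 s3 s3 s2^-1 s2^-1 s3 on 4 strands, 9 crossings.
Compute on β:
Braid: s3 s1 s2^-1 s3 s3 s3 s2^-1 s2^-1 s3 on 4 strands, 9 crossings.
Writhe w = (#positive) - (#negative) = 6 - 3 = 3.
State-sum expansion of <K>. There are 2^9 = 512 states.
For each crossing: s=0 is the vertical smoothing, s=1 horizontal. Crossing k contributes A^(sign_k * (1 - 2*s_k)); loop factor d = -A^2 - A^-2.
Tabulate the states by total A-exponent and number of loops L (A-exp: L × count):
  A^9: L=5 ×1
  A^7: L=4 ×9
  A^5: L=3 ×32, L=5 ×4
  A^3: L=2 ×51, L=4 ×32, L=6 ×1
  A^1: L=1 ×27, L=3 ×81, L=5 ×18
  A^-1: L=2 ×53, L=4 ×67, L=6 ×6
  A^-3: L=3 ×50, L=5 ×33, L=7 ×1
  A^-5: L=4 ×27, L=6 ×9
  A^-7: L=5 ×8, L=7 ×1
  A^-9: L=6 ×1
Each group contributes A^e * Σ count * d^(L-1):
Powers of d = -A^2 - A^-2: d^2 = A^4 + 2 + A^-4; d^3 = -A^6 - 3*A^2 - 3*A^-2 - A^-6; d^4 = A^8 + 4*A^4 + 6 + 4*A^-4 + A^-8; d^5 = -A^10 - 5*A^6 - 10*A^2 - 10*A^-2 - 5*A^-6 - A^-10; d^6 = A^12 + 6*A^8 + 15*A^4 + 20 + 15*A^-4 + 6*A^-8 + A^-12.
  A^9 * (d^4) = A^17 + 4*A^13 + 6*A^9 + 4*A^5 + A
  A^7 * (9*d^3) = -9*A^13 - 27*A^9 - 27*A^5 - 9*A
  A^5 * (32*d^2 + 4*d^4) = 4*A^13 + 48*A^9 + 88*A^5 + 48*A + 4*A^-3
  A^3 * (51*d + 32*d^3 + d^5) = -A^13 - 37*A^9 - 157*A^5 - 157*A - 37*A^-3 - A^-7
  A^1 * (27 + 81*d^2 + 18*d^4) = 18*A^9 + 153*A^5 + 297*A + 153*A^-3 + 18*A^-7
  A^-1 * (53*d + 67*d^3 + 6*d^5) = -6*A^9 - 97*A^5 - 314*A - 314*A^-3 - 97*A^-7 - 6*A^-11
  A^-3 * (50*d^2 + 33*d^4 + d^6) = A^9 + 39*A^5 + 197*A + 318*A^-3 + 197*A^-7 + 39*A^-11 + A^-15
  A^-5 * (27*d^3 + 9*d^5) = -9*A^5 - 72*A - 171*A^-3 - 171*A^-7 - 72*A^-11 - 9*A^-15
  A^-7 * (8*d^4 + d^6) = A^5 + 14*A + 47*A^-3 + 68*A^-7 + 47*A^-11 + 14*A^-15 + A^-19
  A^-9 * (d^5) = -A - 5*A^-3 - 10*A^-7 - 10*A^-11 - 5*A^-15 - A^-19
Summing the groups: <K> = A^17 - 2*A^13 + 3*A^9 - 5*A^5 + 4*A - 5*A^-3 + 4*A^-7 - 2*A^-11 + A^-15
Normalise by the writhe: (-A^3)^(-w) = (-A^3)^(-3) = -A^-9, so f(A) = -A^-9 * <K> = -A^8 + 2*A^4 - 3 + 5*A^-4 - 4*A^-8 + 5*A^-12 - 4*A^-16 + 2*A^-20 - A^-24.
Substitute A = t^(-1/4), i.e. A^e → t^(-e/4): V(t) = -t^6 + 2*t^5 - 4*t^4 + 5*t^3 - 4*t^2 + 5*t - 3 + 2*t^-1 - t^-2

Answer: -t^6 + 2*t^5 - 4*t^4 + 5*t^3 - 4*t^2 + 5*t - 3 + 2*t^-1 - t^-2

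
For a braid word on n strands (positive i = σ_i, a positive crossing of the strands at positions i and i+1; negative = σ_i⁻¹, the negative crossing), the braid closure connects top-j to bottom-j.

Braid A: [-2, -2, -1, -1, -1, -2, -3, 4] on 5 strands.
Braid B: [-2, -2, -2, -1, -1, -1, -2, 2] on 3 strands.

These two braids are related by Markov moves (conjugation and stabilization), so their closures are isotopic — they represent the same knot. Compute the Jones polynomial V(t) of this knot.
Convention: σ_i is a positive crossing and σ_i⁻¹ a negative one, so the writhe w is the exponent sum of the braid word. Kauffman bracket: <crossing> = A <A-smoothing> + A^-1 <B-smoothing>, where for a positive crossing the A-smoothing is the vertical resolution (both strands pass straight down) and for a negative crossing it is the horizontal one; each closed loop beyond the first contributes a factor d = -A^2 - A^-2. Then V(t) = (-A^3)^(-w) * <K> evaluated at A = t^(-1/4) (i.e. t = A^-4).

t^-2 + 2*t^-4 - 2*t^-5 + t^-6 - 2*t^-7 + t^-8

Derivation:
Markov-equivalent braids have isotopic closures, hence identical knot invariants. Strip the Markov moves from each word to reach a common short braid β, then compute V(t) once on β.
Braid A: s2^-1 s2^-1 s1^-1 s1^-1 s1^-1 s2^-1 s3^-1 s4 on 5 strands reduces by inverse Markov moves (closure unchanged at each step):
  Destabilize: the word has the form β·s4 where s4 occurs only as the final letter (β ∈ B_4); drop it and the last strand → 4 strands.
  Destabilize: the word has the form β·s3^-1 where s3^-1 occurs only as the final letter (β ∈ B_3); drop it and the last strand → 3 strands.
Reduced to β = s2^-1 s2^-1 s1^-1 s1^-1 s1^-1 s2^-1 on 3 strands, 6 crossings.
Braid B: s2^-1 s2^-1 s2^-1 s1^-1 s1^-1 s1^-1 s2^-1 s2 on 3 strands reduces by inverse Markov moves (closure unchanged at each step):
  Deconjugate: the word is γ·β·γ⁻¹ with γ = s2^-1 (prefix) and γ⁻¹ = s2 (suffix); strip both.
Reduced to β = s2^-1 s2^-1 s1^-1 s1^-1 s1^-1 s2^-1 on 3 strands, 6 crossings.
Both give the same β = s2^-1 s2^-1 s1^-1 s1^-1 s1^-1 s2^-1 on 3 strands, so one state sum suffices:
Braid: s2^-1 s2^-1 s1^-1 s1^-1 s1^-1 s2^-1 on 3 strands, 6 crossings.
Writhe w = (#positive) - (#negative) = 0 - 6 = -6.
State-sum expansion of <K>. There are 2^6 = 64 states.
Smooth each crossing (0=||, 1=⌣⌢); contribution A^(Σ sign_k(1-2s_k)) * d^(L-1).
Tabulate the states by total A-exponent and number of loops L (A-exp: L × count):
  A^6: L=5 ×1
  A^4: L=4 ×6
  A^2: L=3 ×15
  A^0: L=2 ×18, L=4 ×2
  A^-2: L=1 ×9, L=3 ×6
  A^-4: L=2 ×6
  A^-6: L=3 ×1
Each group contributes A^e * Σ count * d^(L-1):
Powers of d = -A^2 - A^-2: d^2 = A^4 + 2 + A^-4; d^3 = -A^6 - 3*A^2 - 3*A^-2 - A^-6; d^4 = A^8 + 4*A^4 + 6 + 4*A^-4 + A^-8.
  A^6 * (d^4) = A^14 + 4*A^10 + 6*A^6 + 4*A^2 + A^-2
  A^4 * (6*d^3) = -6*A^10 - 18*A^6 - 18*A^2 - 6*A^-2
  A^2 * (15*d^2) = 15*A^6 + 30*A^2 + 15*A^-2
  A^0 * (18*d + 2*d^3) = -2*A^6 - 24*A^2 - 24*A^-2 - 2*A^-6
  A^-2 * (9 + 6*d^2) = 6*A^2 + 21*A^-2 + 6*A^-6
  A^-4 * (6*d) = -6*A^-2 - 6*A^-6
  A^-6 * (d^2) = A^-2 + 2*A^-6 + A^-10
Summing the groups: <K> = A^14 - 2*A^10 + A^6 - 2*A^2 + 2*A^-2 + A^-10
Normalise by the writhe: (-A^3)^(-w) = (-A^3)^(6) = A^18, so f(A) = A^18 * <K> = A^32 - 2*A^28 + A^24 - 2*A^20 + 2*A^16 + A^8.
Substitute A = t^(-1/4), i.e. A^e → t^(-e/4): V(t) = t^-2 + 2*t^-4 - 2*t^-5 + t^-6 - 2*t^-7 + t^-8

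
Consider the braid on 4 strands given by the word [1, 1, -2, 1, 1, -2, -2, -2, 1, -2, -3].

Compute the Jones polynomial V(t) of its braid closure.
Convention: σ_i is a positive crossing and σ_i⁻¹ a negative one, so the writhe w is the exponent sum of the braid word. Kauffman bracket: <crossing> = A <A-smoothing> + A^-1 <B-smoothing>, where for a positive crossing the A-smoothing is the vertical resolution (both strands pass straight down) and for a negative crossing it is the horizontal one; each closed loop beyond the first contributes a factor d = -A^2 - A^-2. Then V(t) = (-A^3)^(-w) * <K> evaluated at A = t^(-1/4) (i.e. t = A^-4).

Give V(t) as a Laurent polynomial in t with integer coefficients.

-t^5 + 3*t^4 - 6*t^3 + 9*t^2 - 11*t + 13 - 11*t^-1 + 9*t^-2 - 6*t^-3 + 3*t^-4 - t^-5

Derivation:
The presented braid s1 s1 s2^-1 s1 s1 s2^-1 s2^-1 s2^-1 s1 s2^-1 s3^-1 on 4 strands reduces by inverse Markov moves (closure unchanged at each step):
  Destabilize: the word has the form β·s3^-1 where s3^-1 occurs only as the final letter (β ∈ B_3); drop it and the last strand → 3 strands.
Reduced to β = s1 s1 s2^-1 s1 s1 s2^-1 s2^-1 s2^-1 s1 s2^-1 on 3 strands, 10 crossings.
Compute on β:
Braid: s1 s1 s2^-1 s1 s1 s2^-1 s2^-1 s2^-1 s1 s2^-1 on 3 strands, 10 crossings.
Writhe w = (#positive) - (#negative) = 5 - 5 = 0.
Computing the Kauffman bracket via state sum. There are 2^10 = 1024 states.
Smooth each crossing (0=||, 1=⌣⌢); contribution A^(Σ sign_k(1-2s_k)) * d^(L-1).
Tabulate the states by total A-exponent and number of loops L (A-exp: L × count):
  A^10: L=6 ×1
  A^8: L=5 ×10
  A^6: L=4 ×43, L=6 ×2
  A^4: L=3 ×98, L=5 ×22
  A^2: L=2 ×121, L=4 ×83, L=6 ×6
  A^0: L=1 ×73, L=3 ×140, L=5 ×38, L=7 ×1
  A^-2: L=2 ×121, L=4 ×79, L=6 ×10
  A^-4: L=3 ×95, L=5 ×24, L=7 ×1
  A^-6: L=4 ×42, L=6 ×3
  A^-8: L=5 ×10
  A^-10: L=6 ×1
Each group contributes A^e * Σ count * d^(L-1):
Powers of d = -A^2 - A^-2: d^2 = A^4 + 2 + A^-4; d^3 = -A^6 - 3*A^2 - 3*A^-2 - A^-6; d^4 = A^8 + 4*A^4 + 6 + 4*A^-4 + A^-8; d^5 = -A^10 - 5*A^6 - 10*A^2 - 10*A^-2 - 5*A^-6 - A^-10; d^6 = A^12 + 6*A^8 + 15*A^4 + 20 + 15*A^-4 + 6*A^-8 + A^-12.
  A^10 * (d^5) = -A^20 - 5*A^16 - 10*A^12 - 10*A^8 - 5*A^4 - 1
  A^8 * (10*d^4) = 10*A^16 + 40*A^12 + 60*A^8 + 40*A^4 + 10
  A^6 * (43*d^3 + 2*d^5) = -2*A^16 - 53*A^12 - 149*A^8 - 149*A^4 - 53 - 2*A^-4
  A^4 * (98*d^2 + 22*d^4) = 22*A^12 + 186*A^8 + 328*A^4 + 186 + 22*A^-4
  A^2 * (121*d + 83*d^3 + 6*d^5) = -6*A^12 - 113*A^8 - 430*A^4 - 430 - 113*A^-4 - 6*A^-8
  A^0 * (73 + 140*d^2 + 38*d^4 + d^6) = A^12 + 44*A^8 + 307*A^4 + 601 + 307*A^-4 + 44*A^-8 + A^-12
  A^-2 * (121*d + 79*d^3 + 10*d^5) = -10*A^8 - 129*A^4 - 458 - 458*A^-4 - 129*A^-8 - 10*A^-12
  A^-4 * (95*d^2 + 24*d^4 + d^6) = A^8 + 30*A^4 + 206 + 354*A^-4 + 206*A^-8 + 30*A^-12 + A^-16
  A^-6 * (42*d^3 + 3*d^5) = -3*A^4 - 57 - 156*A^-4 - 156*A^-8 - 57*A^-12 - 3*A^-16
  A^-8 * (10*d^4) = 10 + 40*A^-4 + 60*A^-8 + 40*A^-12 + 10*A^-16
  A^-10 * (d^5) = -1 - 5*A^-4 - 10*A^-8 - 10*A^-12 - 5*A^-16 - A^-20
Summing the groups: <K> = -A^20 + 3*A^16 - 6*A^12 + 9*A^8 - 11*A^4 + 13 - 11*A^-4 + 9*A^-8 - 6*A^-12 + 3*A^-16 - A^-20
Normalise by the writhe: (-A^3)^(-w) = (-A^3)^(0) = 1, so f(A) = 1 * <K> = -A^20 + 3*A^16 - 6*A^12 + 9*A^8 - 11*A^4 + 13 - 11*A^-4 + 9*A^-8 - 6*A^-12 + 3*A^-16 - A^-20.
Substitute A = t^(-1/4), i.e. A^e → t^(-e/4): V(t) = -t^5 + 3*t^4 - 6*t^3 + 9*t^2 - 11*t + 13 - 11*t^-1 + 9*t^-2 - 6*t^-3 + 3*t^-4 - t^-5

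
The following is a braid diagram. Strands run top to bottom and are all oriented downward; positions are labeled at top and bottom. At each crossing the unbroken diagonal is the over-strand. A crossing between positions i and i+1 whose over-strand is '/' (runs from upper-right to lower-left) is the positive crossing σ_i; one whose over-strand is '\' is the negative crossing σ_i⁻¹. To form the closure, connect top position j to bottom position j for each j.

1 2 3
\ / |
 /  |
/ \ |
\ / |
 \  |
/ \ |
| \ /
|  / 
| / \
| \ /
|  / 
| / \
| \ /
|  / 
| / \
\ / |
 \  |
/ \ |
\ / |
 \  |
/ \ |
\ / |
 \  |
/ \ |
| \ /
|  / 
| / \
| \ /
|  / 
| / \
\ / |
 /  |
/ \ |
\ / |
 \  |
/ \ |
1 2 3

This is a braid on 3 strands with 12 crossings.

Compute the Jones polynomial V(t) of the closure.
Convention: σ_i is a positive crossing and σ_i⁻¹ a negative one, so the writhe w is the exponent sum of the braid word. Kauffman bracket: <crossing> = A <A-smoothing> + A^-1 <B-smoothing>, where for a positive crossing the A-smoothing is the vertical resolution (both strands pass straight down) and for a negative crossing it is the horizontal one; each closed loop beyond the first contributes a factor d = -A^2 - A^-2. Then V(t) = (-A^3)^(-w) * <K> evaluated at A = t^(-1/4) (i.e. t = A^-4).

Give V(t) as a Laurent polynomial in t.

Reading the diagram top to bottom ('/'-over between positions i,i+1 = s_i, '\'-over = s_i^-1): braid word = s1 s1^-1 s2 s2 s2 s1^-1 s1^-1 s1^-1 s2 s2 s1 s1^-1.
The presented braid s1 s1^-1 s2 s2 s2 s1^-1 s1^-1 s1^-1 s2 s2 s1 s1^-1 on 3 strands reduces by inverse Markov moves (closure unchanged at each step):
  Deconjugate: the word is γ·β·γ⁻¹ with γ = s1 s1^-1 (prefix) and γ⁻¹ = s1 s1^-1 (suffix); strip both.
Reduced to β = s2 s2 s2 s1^-1 s1^-1 s1^-1 s2 s2 on 3 strands, 8 crossings.
Compute on β:
Braid: s2 s2 s2 s1^-1 s1^-1 s1^-1 s2 s2 on 3 strands, 8 crossings.
Writhe w = (#positive) - (#negative) = 5 - 3 = 2.
Enumerate smoothing states for the bracket polynomial. There are 2^8 = 256 states.
Each crossing splits two ways (0=vertical, 1=horizontal). The state's weight is A^(#A-smoothings - #B-smoothings) * d^(loops - 1).
Tabulate the states by total A-exponent and number of loops L (A-exp: L × count):
  A^8: L=4 ×1
  A^6: L=3 ×8
  A^4: L=2 ×18, L=4 ×10
  A^2: L=1 ×15, L=3 ×31, L=5 ×10
  A^0: L=2 ×35, L=4 ×30, L=6 ×5
  A^-2: L=3 ×40, L=5 ×15, L=7 ×1
  A^-4: L=4 ×25, L=6 ×3
  A^-6: L=5 ×8
  A^-8: L=6 ×1
Each group contributes A^e * Σ count * d^(L-1):
Powers of d = -A^2 - A^-2: d^2 = A^4 + 2 + A^-4; d^3 = -A^6 - 3*A^2 - 3*A^-2 - A^-6; d^4 = A^8 + 4*A^4 + 6 + 4*A^-4 + A^-8; d^5 = -A^10 - 5*A^6 - 10*A^2 - 10*A^-2 - 5*A^-6 - A^-10; d^6 = A^12 + 6*A^8 + 15*A^4 + 20 + 15*A^-4 + 6*A^-8 + A^-12.
  A^8 * (d^3) = -A^14 - 3*A^10 - 3*A^6 - A^2
  A^6 * (8*d^2) = 8*A^10 + 16*A^6 + 8*A^2
  A^4 * (18*d + 10*d^3) = -10*A^10 - 48*A^6 - 48*A^2 - 10*A^-2
  A^2 * (15 + 31*d^2 + 10*d^4) = 10*A^10 + 71*A^6 + 137*A^2 + 71*A^-2 + 10*A^-6
  A^0 * (35*d + 30*d^3 + 5*d^5) = -5*A^10 - 55*A^6 - 175*A^2 - 175*A^-2 - 55*A^-6 - 5*A^-10
  A^-2 * (40*d^2 + 15*d^4 + d^6) = A^10 + 21*A^6 + 115*A^2 + 190*A^-2 + 115*A^-6 + 21*A^-10 + A^-14
  A^-4 * (25*d^3 + 3*d^5) = -3*A^6 - 40*A^2 - 105*A^-2 - 105*A^-6 - 40*A^-10 - 3*A^-14
  A^-6 * (8*d^4) = 8*A^2 + 32*A^-2 + 48*A^-6 + 32*A^-10 + 8*A^-14
  A^-8 * (d^5) = -A^2 - 5*A^-2 - 10*A^-6 - 10*A^-10 - 5*A^-14 - A^-18
Summing the groups: <K> = -A^14 + A^10 - A^6 + 3*A^2 - 2*A^-2 + 3*A^-6 - 2*A^-10 + A^-14 - A^-18
Normalise by the writhe: (-A^3)^(-w) = (-A^3)^(-2) = A^-6, so f(A) = A^-6 * <K> = -A^8 + A^4 - 1 + 3*A^-4 - 2*A^-8 + 3*A^-12 - 2*A^-16 + A^-20 - A^-24.
Substitute A = t^(-1/4), i.e. A^e → t^(-e/4): V(t) = -t^6 + t^5 - 2*t^4 + 3*t^3 - 2*t^2 + 3*t - 1 + t^-1 - t^-2

Answer: -t^6 + t^5 - 2*t^4 + 3*t^3 - 2*t^2 + 3*t - 1 + t^-1 - t^-2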